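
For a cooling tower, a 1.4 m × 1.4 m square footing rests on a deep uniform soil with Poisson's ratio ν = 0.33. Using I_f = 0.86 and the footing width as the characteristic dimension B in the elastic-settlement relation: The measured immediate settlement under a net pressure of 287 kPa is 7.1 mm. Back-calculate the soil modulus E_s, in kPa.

E_s ≈ 43400 kPa

S_e = q·B·(1−ν²)/E_s · I_f  ⇒  E_s = q·B·(1−ν²)·I_f / S_e.
E_s = 287 × 1.4 × 0.8911 × 0.86 / 0.0071 = 43370 kPa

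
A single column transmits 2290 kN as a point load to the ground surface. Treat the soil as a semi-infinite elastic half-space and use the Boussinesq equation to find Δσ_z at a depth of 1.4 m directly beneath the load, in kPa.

Δσ_z ≈ 558 kPa

Boussinesq vertical stress below a point load on an elastic half-space:
Δσ_z = 3P/(2πz²) · [1 + (r/z)²]^(−5/2)
r/z = 0/1.4 = 0; [1+(r/z)²]^(−5/2) = 1.
Δσ_z = 3×2290/(2π×1.4²) × 1 = 557.85 × 1 = 557.9 kPa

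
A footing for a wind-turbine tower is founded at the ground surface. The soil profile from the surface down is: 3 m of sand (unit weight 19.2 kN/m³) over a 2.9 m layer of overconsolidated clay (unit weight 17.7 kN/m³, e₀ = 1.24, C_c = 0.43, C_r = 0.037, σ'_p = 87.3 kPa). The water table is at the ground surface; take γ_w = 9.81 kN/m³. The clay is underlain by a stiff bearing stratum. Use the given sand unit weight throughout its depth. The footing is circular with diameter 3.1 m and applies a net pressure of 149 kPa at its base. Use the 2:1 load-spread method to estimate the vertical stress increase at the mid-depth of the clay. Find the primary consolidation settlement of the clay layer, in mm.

Mid-depth of clay below the ground surface: z = 3 + 2.9/2 = 4.45 m.
Total vertical stress at mid-clay: σ_v = 19.2×3 + 17.7×1.45 = 83.265 kPa.
Pore pressure: u = 9.81×(4.45 − 0) = 43.655 kPa.
Initial effective stress: σ'_0 = σ_v − u = 83.265 − 43.655 = 39.61 kPa.
Stress increase at mid-clay by the 2:1 spreading method:
Δσ ≈ qD²/(D+z)² = 149×3.1²/(3.1+4.45)² = 25.12 kPa
Final effective stress: σ'_f = 39.61 + 25.12 = 64.73 kPa.
σ'_f = 64.73 ≤ σ'_p = 87.3 kPa, so the clay remains overconsolidated and only the recompression index applies:
S_c = C_r·H/(1+e₀)·log₁₀(σ'_f/σ'_0) = 0.037×2.9/2.24×log₁₀(64.73/39.61)
    = 0.0479 × 0.2133 = 0.01022 m

S_c ≈ 10.2 mm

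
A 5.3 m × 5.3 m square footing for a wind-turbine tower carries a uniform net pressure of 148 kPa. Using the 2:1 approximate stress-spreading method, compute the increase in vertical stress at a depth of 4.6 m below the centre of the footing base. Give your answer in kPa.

Δσ_z ≈ 42.4 kPa

By the 2:1 method the load spreads at 1 horizontal : 2 vertical, so at depth z the loaded area has grown by z in each plan dimension:
Δσ = qBL/((B+z)(L+z)) = 148×5.3×5.3/((5.3+4.6)(5.3+4.6)) = 42.417 kPa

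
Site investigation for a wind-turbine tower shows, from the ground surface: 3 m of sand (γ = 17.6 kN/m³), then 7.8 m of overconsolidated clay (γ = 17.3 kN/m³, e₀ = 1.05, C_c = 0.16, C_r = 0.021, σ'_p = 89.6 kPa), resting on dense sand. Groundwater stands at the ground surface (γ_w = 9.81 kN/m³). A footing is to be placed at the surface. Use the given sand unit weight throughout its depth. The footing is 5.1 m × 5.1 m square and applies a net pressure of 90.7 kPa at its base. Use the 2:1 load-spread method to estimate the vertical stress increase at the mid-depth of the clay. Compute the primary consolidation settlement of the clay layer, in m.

S_c ≈ 0.00941 m

Mid-depth of clay below the ground surface: z = 3 + 7.8/2 = 6.9 m.
Total vertical stress at mid-clay: σ_v = 17.6×3 + 17.3×3.9 = 120.27 kPa.
Pore pressure: u = 9.81×(6.9 − 0) = 67.689 kPa.
Initial effective stress: σ'_0 = σ_v − u = 120.27 − 67.689 = 52.581 kPa.
Stress increase at mid-clay by the 2:1 spreading method:
Δσ = qBL/((B+z)(L+z)) = 90.7×5.1×5.1/((5.1+6.9)(5.1+6.9)) = 16.383 kPa
Final effective stress: σ'_f = 52.581 + 16.383 = 68.964 kPa.
σ'_f = 68.964 ≤ σ'_p = 89.6 kPa, so the clay remains overconsolidated and only the recompression index applies:
S_c = C_r·H/(1+e₀)·log₁₀(σ'_f/σ'_0) = 0.021×7.8/2.05×log₁₀(68.964/52.581)
    = 0.079903 × 0.11779 = 0.009412 m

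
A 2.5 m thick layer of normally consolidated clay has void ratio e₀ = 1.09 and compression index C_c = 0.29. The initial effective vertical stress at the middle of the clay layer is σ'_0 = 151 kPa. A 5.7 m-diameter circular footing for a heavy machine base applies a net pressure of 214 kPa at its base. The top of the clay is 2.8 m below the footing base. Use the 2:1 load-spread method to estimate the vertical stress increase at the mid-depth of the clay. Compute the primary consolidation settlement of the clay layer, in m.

S_c ≈ 0.0595 m

Mid-depth of clay below the footing base: z = 2.8 + 2.5/2 = 4.05 m.
Stress increase at mid-clay by the 2:1 spreading method:
Δσ ≈ qD²/(D+z)² = 214×5.7²/(5.7+4.05)² = 73.14 kPa
Final effective stress: σ'_f = σ'_0 + Δσ = 151 + 73.14 = 224.14 kPa.
Normally consolidated clay, so the full stress increment lies on the virgin compression line:
S_c = C_c·H/(1+e₀)·log₁₀(σ'_f/σ'_0) = 0.29×2.5/(1+1.09)×log₁₀(224.14/151)
    = 0.34689 × 0.17154 = 0.05951 m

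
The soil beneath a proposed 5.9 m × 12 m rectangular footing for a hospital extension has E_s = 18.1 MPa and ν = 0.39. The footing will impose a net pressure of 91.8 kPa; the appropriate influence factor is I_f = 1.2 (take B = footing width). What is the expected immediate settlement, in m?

S_e ≈ 0.0304 m

Immediate (elastic) settlement: S_e = q·B·(1−ν²)/E_s · I_f.
E_s = 18.1 MPa = 18100 kPa.
S_e = 91.8 × 5.9 × (1 − 0.39²) / 18100 × 1.2
    = 91.8 × 5.9 × 0.8479 / 18100 × 1.2
    = 0.03045 m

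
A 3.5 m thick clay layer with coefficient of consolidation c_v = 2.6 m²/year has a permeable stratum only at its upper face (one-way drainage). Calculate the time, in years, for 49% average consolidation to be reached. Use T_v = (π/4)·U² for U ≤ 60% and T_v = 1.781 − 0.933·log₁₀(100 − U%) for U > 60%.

Drainage path length: H_d = H = 3.5 m (single drainage).
U ≤ 60%: T_v = (π/4)·U² = (π/4)×0.49² = 0.18857.
t = T_v·H_d²/c_v = 0.18857×3.5²/2.6 = 0.8885 years.

t ≈ 0.888 years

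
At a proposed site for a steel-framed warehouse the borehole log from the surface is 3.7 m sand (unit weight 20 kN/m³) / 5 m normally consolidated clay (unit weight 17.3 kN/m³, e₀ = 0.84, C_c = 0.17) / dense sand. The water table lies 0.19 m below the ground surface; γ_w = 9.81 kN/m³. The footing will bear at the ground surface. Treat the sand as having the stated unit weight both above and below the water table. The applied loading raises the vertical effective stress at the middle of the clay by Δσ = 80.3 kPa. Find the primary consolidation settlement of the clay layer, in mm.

Mid-depth of clay below the ground surface: z = 3.7 + 5/2 = 6.2 m.
Total vertical stress at mid-clay: σ_v = 20×3.7 + 17.3×2.5 = 117.25 kPa.
Pore pressure: u = 9.81×(6.2 − 0.19) = 58.958 kPa.
Initial effective stress: σ'_0 = σ_v − u = 117.25 − 58.958 = 58.292 kPa.
Final effective stress: σ'_f = σ'_0 + Δσ = 58.292 + 80.3 = 138.59 kPa.
Normally consolidated clay, so the full stress increment lies on the virgin compression line:
S_c = C_c·H/(1+e₀)·log₁₀(σ'_f/σ'_0) = 0.17×5/(1+0.84)×log₁₀(138.59/58.292)
    = 0.46196 × 0.37612 = 0.1738 m

S_c ≈ 174 mm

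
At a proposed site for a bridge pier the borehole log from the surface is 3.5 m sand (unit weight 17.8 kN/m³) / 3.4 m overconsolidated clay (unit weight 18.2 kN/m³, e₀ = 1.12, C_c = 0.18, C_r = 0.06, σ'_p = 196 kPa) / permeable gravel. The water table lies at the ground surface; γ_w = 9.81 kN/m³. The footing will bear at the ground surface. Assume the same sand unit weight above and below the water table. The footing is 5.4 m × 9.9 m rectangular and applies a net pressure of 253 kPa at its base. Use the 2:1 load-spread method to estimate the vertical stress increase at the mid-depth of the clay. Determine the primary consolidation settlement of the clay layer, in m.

Mid-depth of clay below the ground surface: z = 3.5 + 3.4/2 = 5.2 m.
Total vertical stress at mid-clay: σ_v = 17.8×3.5 + 18.2×1.7 = 93.24 kPa.
Pore pressure: u = 9.81×(5.2 − 0) = 51.012 kPa.
Initial effective stress: σ'_0 = σ_v − u = 93.24 − 51.012 = 42.228 kPa.
Stress increase at mid-clay by the 2:1 spreading method:
Δσ = qBL/((B+z)(L+z)) = 253×5.4×9.9/((5.4+5.2)(9.9+5.2)) = 84.502 kPa
Final effective stress: σ'_f = 42.228 + 84.502 = 126.73 kPa.
σ'_f = 126.73 ≤ σ'_p = 196 kPa, so the clay remains overconsolidated and only the recompression index applies:
S_c = C_r·H/(1+e₀)·log₁₀(σ'_f/σ'_0) = 0.06×3.4/2.12×log₁₀(126.73/42.228)
    = 0.096228 × 0.47728 = 0.04593 m

S_c ≈ 0.0459 m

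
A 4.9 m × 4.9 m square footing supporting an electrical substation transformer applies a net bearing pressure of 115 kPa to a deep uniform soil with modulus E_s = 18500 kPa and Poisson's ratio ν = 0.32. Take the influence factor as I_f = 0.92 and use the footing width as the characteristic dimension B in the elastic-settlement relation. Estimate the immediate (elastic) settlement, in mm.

Immediate (elastic) settlement: S_e = q·B·(1−ν²)/E_s · I_f.
S_e = 115 × 4.9 × (1 − 0.32²) / 18500 × 0.92
    = 115 × 4.9 × 0.8976 / 18500 × 0.92
    = 0.02515 m = 25.15 mm

S_e ≈ 25.2 mm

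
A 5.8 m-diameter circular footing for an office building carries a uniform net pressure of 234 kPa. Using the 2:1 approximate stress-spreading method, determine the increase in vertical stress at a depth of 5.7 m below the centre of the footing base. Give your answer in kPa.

By the 2:1 method the load spreads at 1 horizontal : 2 vertical, so at depth z the loaded area has grown by z in each plan dimension:
Δσ ≈ qD²/(D+z)² = 234×5.8²/(5.8+5.7)² = 59.522 kPa

Δσ_z ≈ 59.5 kPa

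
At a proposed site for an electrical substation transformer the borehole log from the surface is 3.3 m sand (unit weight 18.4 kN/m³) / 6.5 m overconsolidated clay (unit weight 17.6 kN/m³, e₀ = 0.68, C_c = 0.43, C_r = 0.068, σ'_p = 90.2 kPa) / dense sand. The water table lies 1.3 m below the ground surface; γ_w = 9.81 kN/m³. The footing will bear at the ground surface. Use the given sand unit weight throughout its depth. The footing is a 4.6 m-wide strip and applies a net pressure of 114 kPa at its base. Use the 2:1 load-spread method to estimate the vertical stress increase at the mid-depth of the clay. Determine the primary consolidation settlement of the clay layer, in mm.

S_c ≈ 201 mm

Mid-depth of clay below the ground surface: z = 3.3 + 6.5/2 = 6.55 m.
Total vertical stress at mid-clay: σ_v = 18.4×3.3 + 17.6×3.25 = 117.92 kPa.
Pore pressure: u = 9.81×(6.55 − 1.3) = 51.503 kPa.
Initial effective stress: σ'_0 = σ_v − u = 117.92 − 51.503 = 66.417 kPa.
Stress increase at mid-clay by the 2:1 spreading method:
Δσ = qB/(B+z) = 114×4.6/(4.6+6.55) = 47.031 kPa
Final effective stress: σ'_f = 66.417 + 47.031 = 113.45 kPa.
σ'_f = 113.45 > σ'_p = 90.2 kPa, so the stress path crosses the preconsolidation pressure — recompression up to σ'_p, then virgin compression beyond:
S_c = H/(1+e₀)·[C_r·log₁₀(σ'_p/σ'_0) + C_c·log₁₀(σ'_f/σ'_p)]
    = 6.5/1.68 × [0.068×log₁₀(90.2/66.417) + 0.43×log₁₀(113.45/90.2)]
    = 3.869 × [0.0090391 + 0.042827] = 0.2007 m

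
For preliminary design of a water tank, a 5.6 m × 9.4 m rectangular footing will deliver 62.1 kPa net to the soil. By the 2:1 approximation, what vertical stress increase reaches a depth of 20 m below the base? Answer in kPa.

By the 2:1 method the load spreads at 1 horizontal : 2 vertical, so at depth z the loaded area has grown by z in each plan dimension:
Δσ = qBL/((B+z)(L+z)) = 62.1×5.6×9.4/((5.6+20)(9.4+20)) = 4.3433 kPa

Δσ_z ≈ 4.34 kPa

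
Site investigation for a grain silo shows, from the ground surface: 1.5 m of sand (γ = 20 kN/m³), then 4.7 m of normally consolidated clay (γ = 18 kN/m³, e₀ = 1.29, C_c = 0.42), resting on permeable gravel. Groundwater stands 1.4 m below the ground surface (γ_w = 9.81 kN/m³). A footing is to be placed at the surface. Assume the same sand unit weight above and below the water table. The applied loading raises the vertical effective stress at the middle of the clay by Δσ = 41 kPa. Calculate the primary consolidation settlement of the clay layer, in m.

Mid-depth of clay below the ground surface: z = 1.5 + 4.7/2 = 3.85 m.
Total vertical stress at mid-clay: σ_v = 20×1.5 + 18×2.35 = 72.3 kPa.
Pore pressure: u = 9.81×(3.85 − 1.4) = 24.035 kPa.
Initial effective stress: σ'_0 = σ_v − u = 72.3 − 24.035 = 48.265 kPa.
Final effective stress: σ'_f = σ'_0 + Δσ = 48.265 + 41 = 89.265 kPa.
Normally consolidated clay, so the full stress increment lies on the virgin compression line:
S_c = C_c·H/(1+e₀)·log₁₀(σ'_f/σ'_0) = 0.42×4.7/(1+1.29)×log₁₀(89.265/48.265)
    = 0.86201 × 0.26705 = 0.2302 m

S_c ≈ 0.23 m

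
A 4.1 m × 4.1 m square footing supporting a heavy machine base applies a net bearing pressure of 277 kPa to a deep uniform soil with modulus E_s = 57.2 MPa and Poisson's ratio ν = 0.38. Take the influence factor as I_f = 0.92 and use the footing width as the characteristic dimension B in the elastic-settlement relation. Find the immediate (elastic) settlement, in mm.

S_e ≈ 15.6 mm

Immediate (elastic) settlement: S_e = q·B·(1−ν²)/E_s · I_f.
E_s = 57.2 MPa = 57200 kPa.
S_e = 277 × 4.1 × (1 − 0.38²) / 57200 × 0.92
    = 277 × 4.1 × 0.8556 / 57200 × 0.92
    = 0.01563 m = 15.63 mm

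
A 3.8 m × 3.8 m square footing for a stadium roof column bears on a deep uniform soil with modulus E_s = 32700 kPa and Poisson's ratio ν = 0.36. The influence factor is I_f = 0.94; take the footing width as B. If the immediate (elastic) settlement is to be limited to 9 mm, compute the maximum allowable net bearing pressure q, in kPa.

S_e = q·B·(1−ν²)/E_s · I_f  ⇒  q = S_e·E_s / (B·(1−ν²)·I_f).
q = 0.009 × 32700 / (3.8 × 0.8704 × 0.94) = 94.66 kPa

q ≈ 94.7 kPa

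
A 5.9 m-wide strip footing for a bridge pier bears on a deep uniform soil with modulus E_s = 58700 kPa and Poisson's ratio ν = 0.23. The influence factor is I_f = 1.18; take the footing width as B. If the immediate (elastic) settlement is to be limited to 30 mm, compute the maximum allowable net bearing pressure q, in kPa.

S_e = q·B·(1−ν²)/E_s · I_f  ⇒  q = S_e·E_s / (B·(1−ν²)·I_f).
q = 0.03 × 58700 / (5.9 × 0.9471 × 1.18) = 267.1 kPa

q ≈ 267 kPa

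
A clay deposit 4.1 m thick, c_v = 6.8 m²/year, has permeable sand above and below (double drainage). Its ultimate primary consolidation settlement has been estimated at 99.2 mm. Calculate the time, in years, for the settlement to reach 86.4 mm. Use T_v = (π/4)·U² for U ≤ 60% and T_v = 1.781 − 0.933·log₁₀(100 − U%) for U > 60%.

Drainage path length: H_d = H/2 = 2.05 m (double drainage).
U = S(t)/S_ult = 86.4/99.2 = 0.871.
U > 60%: T_v = 1.781 − 0.933·log₁₀(100 − 87.097) = 0.74472.
t = T_v·H_d²/c_v = 0.74472×2.05²/6.8 = 0.4602 years.

t ≈ 0.46 years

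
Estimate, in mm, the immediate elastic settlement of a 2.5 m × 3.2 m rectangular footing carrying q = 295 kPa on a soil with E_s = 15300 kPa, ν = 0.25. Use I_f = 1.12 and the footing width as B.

Immediate (elastic) settlement: S_e = q·B·(1−ν²)/E_s · I_f.
S_e = 295 × 2.5 × (1 − 0.25²) / 15300 × 1.12
    = 295 × 2.5 × 0.9375 / 15300 × 1.12
    = 0.05061 m = 50.61 mm

S_e ≈ 50.6 mm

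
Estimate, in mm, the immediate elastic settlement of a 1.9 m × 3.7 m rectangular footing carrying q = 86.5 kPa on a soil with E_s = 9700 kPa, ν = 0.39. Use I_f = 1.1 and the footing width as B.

Immediate (elastic) settlement: S_e = q·B·(1−ν²)/E_s · I_f.
S_e = 86.5 × 1.9 × (1 − 0.39²) / 9700 × 1.1
    = 86.5 × 1.9 × 0.8479 / 9700 × 1.1
    = 0.0158 m = 15.8 mm

S_e ≈ 15.8 mm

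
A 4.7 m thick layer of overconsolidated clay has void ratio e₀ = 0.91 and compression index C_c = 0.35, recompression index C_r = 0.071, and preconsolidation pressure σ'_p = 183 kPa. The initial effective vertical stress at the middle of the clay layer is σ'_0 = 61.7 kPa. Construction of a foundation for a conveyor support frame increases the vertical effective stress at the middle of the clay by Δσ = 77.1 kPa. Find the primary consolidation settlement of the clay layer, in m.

Final effective stress: σ'_f = 61.7 + 77.1 = 138.8 kPa.
σ'_f = 138.8 ≤ σ'_p = 183 kPa, so the clay remains overconsolidated and only the recompression index applies:
S_c = C_r·H/(1+e₀)·log₁₀(σ'_f/σ'_0) = 0.071×4.7/1.91×log₁₀(138.8/61.7)
    = 0.17471 × 0.3521 = 0.06152 m

S_c ≈ 0.0615 m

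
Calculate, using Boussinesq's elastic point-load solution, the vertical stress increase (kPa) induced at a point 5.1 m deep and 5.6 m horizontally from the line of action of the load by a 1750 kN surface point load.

Boussinesq vertical stress below a point load on an elastic half-space:
Δσ_z = 3P/(2πz²) · [1 + (r/z)²]^(−5/2)
r/z = 5.6/5.1 = 1.098; [1+(r/z)²]^(−5/2) = 0.1384.
Δσ_z = 3×1750/(2π×5.1²) × 0.1384 = 32.125 × 0.1384 = 4.446 kPa

Δσ_z ≈ 4.45 kPa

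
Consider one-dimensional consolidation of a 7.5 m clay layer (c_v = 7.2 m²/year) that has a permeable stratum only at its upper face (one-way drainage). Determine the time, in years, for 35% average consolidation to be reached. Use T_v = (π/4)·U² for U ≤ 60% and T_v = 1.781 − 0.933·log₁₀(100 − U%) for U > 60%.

t ≈ 0.752 years

Drainage path length: H_d = H = 7.5 m (single drainage).
U ≤ 60%: T_v = (π/4)·U² = (π/4)×0.35² = 0.096211.
t = T_v·H_d²/c_v = 0.096211×7.5²/7.2 = 0.7516 years.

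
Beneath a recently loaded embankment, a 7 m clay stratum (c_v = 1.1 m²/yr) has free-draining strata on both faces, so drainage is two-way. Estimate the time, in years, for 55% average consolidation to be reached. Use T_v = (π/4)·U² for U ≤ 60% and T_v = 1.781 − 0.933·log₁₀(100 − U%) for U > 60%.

t ≈ 2.65 years

Drainage path length: H_d = H/2 = 3.5 m (double drainage).
U ≤ 60%: T_v = (π/4)·U² = (π/4)×0.55² = 0.23758.
t = T_v·H_d²/c_v = 0.23758×3.5²/1.1 = 2.646 years.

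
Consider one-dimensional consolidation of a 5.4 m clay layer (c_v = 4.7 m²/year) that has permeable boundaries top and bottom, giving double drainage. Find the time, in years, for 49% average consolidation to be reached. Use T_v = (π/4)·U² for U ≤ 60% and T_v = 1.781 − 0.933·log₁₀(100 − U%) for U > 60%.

Drainage path length: H_d = H/2 = 2.7 m (double drainage).
U ≤ 60%: T_v = (π/4)·U² = (π/4)×0.49² = 0.18857.
t = T_v·H_d²/c_v = 0.18857×2.7²/4.7 = 0.2925 years.

t ≈ 0.292 years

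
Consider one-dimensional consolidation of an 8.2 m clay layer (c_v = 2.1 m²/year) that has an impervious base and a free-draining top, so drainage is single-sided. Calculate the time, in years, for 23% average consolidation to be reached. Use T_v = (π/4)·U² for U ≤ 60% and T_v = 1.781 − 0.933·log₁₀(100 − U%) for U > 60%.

t ≈ 1.33 years

Drainage path length: H_d = H = 8.2 m (single drainage).
U ≤ 60%: T_v = (π/4)·U² = (π/4)×0.23² = 0.041548.
t = T_v·H_d²/c_v = 0.041548×8.2²/2.1 = 1.33 years.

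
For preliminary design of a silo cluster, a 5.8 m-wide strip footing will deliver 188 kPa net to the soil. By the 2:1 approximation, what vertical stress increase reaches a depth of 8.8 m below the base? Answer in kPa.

Δσ_z ≈ 74.7 kPa

By the 2:1 method the load spreads at 1 horizontal : 2 vertical, so at depth z the loaded area has grown by z in each plan dimension:
Δσ = qB/(B+z) = 188×5.8/(5.8+8.8) = 74.685 kPa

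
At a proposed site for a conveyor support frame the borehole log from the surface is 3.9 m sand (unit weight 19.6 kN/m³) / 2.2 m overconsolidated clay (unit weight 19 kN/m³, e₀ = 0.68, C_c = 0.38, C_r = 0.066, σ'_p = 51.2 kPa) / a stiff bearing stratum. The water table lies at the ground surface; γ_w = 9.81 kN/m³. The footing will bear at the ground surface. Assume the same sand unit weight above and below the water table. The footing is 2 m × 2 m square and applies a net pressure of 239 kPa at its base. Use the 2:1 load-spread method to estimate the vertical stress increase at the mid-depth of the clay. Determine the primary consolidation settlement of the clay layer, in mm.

Mid-depth of clay below the ground surface: z = 3.9 + 2.2/2 = 5 m.
Total vertical stress at mid-clay: σ_v = 19.6×3.9 + 19×1.1 = 97.34 kPa.
Pore pressure: u = 9.81×(5 − 0) = 49.05 kPa.
Initial effective stress: σ'_0 = σ_v − u = 97.34 − 49.05 = 48.29 kPa.
Stress increase at mid-clay by the 2:1 spreading method:
Δσ = qBL/((B+z)(L+z)) = 239×2×2/((2+5)(2+5)) = 19.51 kPa
Final effective stress: σ'_f = 48.29 + 19.51 = 67.8 kPa.
σ'_f = 67.8 > σ'_p = 51.2 kPa, so the stress path crosses the preconsolidation pressure — recompression up to σ'_p, then virgin compression beyond:
S_c = H/(1+e₀)·[C_r·log₁₀(σ'_p/σ'_0) + C_c·log₁₀(σ'_f/σ'_p)]
    = 2.2/1.68 × [0.066×log₁₀(51.2/48.29) + 0.38×log₁₀(67.8/51.2)]
    = 1.3095 × [0.0016772 + 0.046345] = 0.06289 m

S_c ≈ 62.9 mm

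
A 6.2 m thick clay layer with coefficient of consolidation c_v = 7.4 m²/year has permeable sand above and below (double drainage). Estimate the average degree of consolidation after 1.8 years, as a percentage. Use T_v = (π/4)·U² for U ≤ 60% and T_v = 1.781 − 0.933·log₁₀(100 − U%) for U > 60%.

U ≈ 97.3 %

Drainage path length: H_d = H/2 = 3.1 m (double drainage).
T_v = c_v·t/H_d² = 7.4×1.8/3.1² = 1.3861.
T_v = 1.3861 corresponds to the U > 60% branch:
U = 1 − 10^((1.781 − T_v)/0.933)/100 = 0.9735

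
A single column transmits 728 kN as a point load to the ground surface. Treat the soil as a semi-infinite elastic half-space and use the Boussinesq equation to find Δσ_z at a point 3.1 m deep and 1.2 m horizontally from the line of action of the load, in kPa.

Boussinesq vertical stress below a point load on an elastic half-space:
Δσ_z = 3P/(2πz²) · [1 + (r/z)²]^(−5/2)
r/z = 1.2/3.1 = 0.3871; [1+(r/z)²]^(−5/2) = 0.70535.
Δσ_z = 3×728/(2π×3.1²) × 0.70535 = 36.17 × 0.70535 = 25.51 kPa

Δσ_z ≈ 25.5 kPa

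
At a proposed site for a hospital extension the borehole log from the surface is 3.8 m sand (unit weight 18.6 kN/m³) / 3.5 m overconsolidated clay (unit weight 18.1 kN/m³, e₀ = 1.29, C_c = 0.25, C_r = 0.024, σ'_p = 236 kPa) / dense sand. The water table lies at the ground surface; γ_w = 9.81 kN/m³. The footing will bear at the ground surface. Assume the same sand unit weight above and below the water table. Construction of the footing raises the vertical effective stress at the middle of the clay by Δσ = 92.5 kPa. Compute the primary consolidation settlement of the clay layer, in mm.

S_c ≈ 17.1 mm

Mid-depth of clay below the ground surface: z = 3.8 + 3.5/2 = 5.55 m.
Total vertical stress at mid-clay: σ_v = 18.6×3.8 + 18.1×1.75 = 102.36 kPa.
Pore pressure: u = 9.81×(5.55 − 0) = 54.446 kPa.
Initial effective stress: σ'_0 = σ_v − u = 102.36 − 54.446 = 47.914 kPa.
Final effective stress: σ'_f = 47.914 + 92.5 = 140.41 kPa.
σ'_f = 140.41 ≤ σ'_p = 236 kPa, so the clay remains overconsolidated and only the recompression index applies:
S_c = C_r·H/(1+e₀)·log₁₀(σ'_f/σ'_0) = 0.024×3.5/2.29×log₁₀(140.41/47.914)
    = 0.036682 × 0.46694 = 0.01713 m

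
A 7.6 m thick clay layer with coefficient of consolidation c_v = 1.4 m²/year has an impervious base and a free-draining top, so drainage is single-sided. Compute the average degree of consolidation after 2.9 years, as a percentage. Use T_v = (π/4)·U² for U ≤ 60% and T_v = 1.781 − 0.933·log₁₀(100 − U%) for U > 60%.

U ≈ 29.9 %

Drainage path length: H_d = H = 7.6 m (single drainage).
T_v = c_v·t/H_d² = 1.4×2.9/7.6² = 0.070291.
T_v = 0.070291 corresponds to the U ≤ 60% branch:
U = √(4T_v/π) = 0.2992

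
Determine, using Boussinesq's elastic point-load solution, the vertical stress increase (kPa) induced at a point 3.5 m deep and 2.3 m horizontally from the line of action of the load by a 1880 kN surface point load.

Boussinesq vertical stress below a point load on an elastic half-space:
Δσ_z = 3P/(2πz²) · [1 + (r/z)²]^(−5/2)
r/z = 2.3/3.5 = 0.65714; [1+(r/z)²]^(−5/2) = 0.40763.
Δσ_z = 3×1880/(2π×3.5²) × 0.40763 = 73.276 × 0.40763 = 29.87 kPa

Δσ_z ≈ 29.9 kPa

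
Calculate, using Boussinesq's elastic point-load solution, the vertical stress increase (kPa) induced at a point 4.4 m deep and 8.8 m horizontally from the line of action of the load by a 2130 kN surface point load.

Δσ_z ≈ 0.94 kPa

Boussinesq vertical stress below a point load on an elastic half-space:
Δσ_z = 3P/(2πz²) · [1 + (r/z)²]^(−5/2)
r/z = 8.8/4.4 = 2; [1+(r/z)²]^(−5/2) = 0.017889.
Δσ_z = 3×2130/(2π×4.4²) × 0.017889 = 52.531 × 0.017889 = 0.9397 kPa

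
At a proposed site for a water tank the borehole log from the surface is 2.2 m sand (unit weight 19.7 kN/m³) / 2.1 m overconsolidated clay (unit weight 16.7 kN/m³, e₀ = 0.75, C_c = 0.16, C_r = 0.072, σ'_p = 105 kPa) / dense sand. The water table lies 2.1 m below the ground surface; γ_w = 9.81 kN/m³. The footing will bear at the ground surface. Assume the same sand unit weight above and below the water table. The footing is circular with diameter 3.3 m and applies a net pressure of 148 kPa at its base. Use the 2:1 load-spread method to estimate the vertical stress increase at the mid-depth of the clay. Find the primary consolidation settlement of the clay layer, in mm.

S_c ≈ 21.2 mm

Mid-depth of clay below the ground surface: z = 2.2 + 2.1/2 = 3.25 m.
Total vertical stress at mid-clay: σ_v = 19.7×2.2 + 16.7×1.05 = 60.875 kPa.
Pore pressure: u = 9.81×(3.25 − 2.1) = 11.281 kPa.
Initial effective stress: σ'_0 = σ_v − u = 60.875 − 11.281 = 49.594 kPa.
Stress increase at mid-clay by the 2:1 spreading method:
Δσ ≈ qD²/(D+z)² = 148×3.3²/(3.3+3.25)² = 37.567 kPa
Final effective stress: σ'_f = 49.594 + 37.567 = 87.161 kPa.
σ'_f = 87.161 ≤ σ'_p = 105 kPa, so the clay remains overconsolidated and only the recompression index applies:
S_c = C_r·H/(1+e₀)·log₁₀(σ'_f/σ'_0) = 0.072×2.1/1.75×log₁₀(87.161/49.594)
    = 0.0864 × 0.24489 = 0.02116 m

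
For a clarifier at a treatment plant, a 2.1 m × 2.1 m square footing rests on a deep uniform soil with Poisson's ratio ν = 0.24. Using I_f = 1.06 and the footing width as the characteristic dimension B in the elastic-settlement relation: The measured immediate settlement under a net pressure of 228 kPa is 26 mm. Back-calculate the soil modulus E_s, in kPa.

E_s ≈ 18400 kPa

S_e = q·B·(1−ν²)/E_s · I_f  ⇒  E_s = q·B·(1−ν²)·I_f / S_e.
E_s = 228 × 2.1 × 0.9424 × 1.06 / 0.026 = 18400 kPa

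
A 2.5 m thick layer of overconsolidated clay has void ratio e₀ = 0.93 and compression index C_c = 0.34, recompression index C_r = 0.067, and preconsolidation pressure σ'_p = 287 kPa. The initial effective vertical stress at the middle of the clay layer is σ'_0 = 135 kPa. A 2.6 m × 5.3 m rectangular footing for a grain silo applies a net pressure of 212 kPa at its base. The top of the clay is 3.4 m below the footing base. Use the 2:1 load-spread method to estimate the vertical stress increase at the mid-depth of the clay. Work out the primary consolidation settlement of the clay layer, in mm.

S_c ≈ 9.89 mm

Mid-depth of clay below the footing base: z = 3.4 + 2.5/2 = 4.65 m.
Stress increase at mid-clay by the 2:1 spreading method:
Δσ = qBL/((B+z)(L+z)) = 212×2.6×5.3/((2.6+4.65)(5.3+4.65)) = 40.497 kPa
Final effective stress: σ'_f = 135 + 40.497 = 175.5 kPa.
σ'_f = 175.5 ≤ σ'_p = 287 kPa, so the clay remains overconsolidated and only the recompression index applies:
S_c = C_r·H/(1+e₀)·log₁₀(σ'_f/σ'_0) = 0.067×2.5/1.93×log₁₀(175.5/135)
    = 0.086785 × 0.11394 = 0.009888 m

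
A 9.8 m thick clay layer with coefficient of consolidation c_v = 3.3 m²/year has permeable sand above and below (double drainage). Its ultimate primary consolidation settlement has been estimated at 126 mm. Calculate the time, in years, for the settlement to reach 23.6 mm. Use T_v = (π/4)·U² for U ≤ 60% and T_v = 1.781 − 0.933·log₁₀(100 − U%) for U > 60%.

Drainage path length: H_d = H/2 = 4.9 m (double drainage).
U = S(t)/S_ult = 23.6/126 = 0.1873.
U ≤ 60%: T_v = (π/4)·U² = (π/4)×0.1873² = 0.027553.
t = T_v·H_d²/c_v = 0.027553×4.9²/3.3 = 0.2005 years.

t ≈ 0.2 years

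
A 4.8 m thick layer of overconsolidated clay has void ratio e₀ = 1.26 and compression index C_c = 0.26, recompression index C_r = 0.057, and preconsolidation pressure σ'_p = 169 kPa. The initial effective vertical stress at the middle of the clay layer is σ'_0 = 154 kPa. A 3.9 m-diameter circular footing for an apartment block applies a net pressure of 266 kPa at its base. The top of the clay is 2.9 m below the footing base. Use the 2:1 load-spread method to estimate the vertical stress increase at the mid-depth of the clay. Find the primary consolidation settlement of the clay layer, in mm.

Mid-depth of clay below the footing base: z = 2.9 + 4.8/2 = 5.3 m.
Stress increase at mid-clay by the 2:1 spreading method:
Δσ ≈ qD²/(D+z)² = 266×3.9²/(3.9+5.3)² = 47.801 kPa
Final effective stress: σ'_f = 154 + 47.801 = 201.8 kPa.
σ'_f = 201.8 > σ'_p = 169 kPa, so the stress path crosses the preconsolidation pressure — recompression up to σ'_p, then virgin compression beyond:
S_c = H/(1+e₀)·[C_r·log₁₀(σ'_p/σ'_0) + C_c·log₁₀(σ'_f/σ'_p)]
    = 4.8/2.26 × [0.057×log₁₀(169/154) + 0.26×log₁₀(201.8/169)]
    = 2.1239 × [0.0023009 + 0.020029] = 0.04743 m

S_c ≈ 47.4 mm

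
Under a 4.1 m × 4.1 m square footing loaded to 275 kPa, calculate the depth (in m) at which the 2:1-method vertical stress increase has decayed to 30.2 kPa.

z ≈ 8.27 m

2:1 spreading — at depth z the loaded area has grown by z in each plan dimension:
qB²/(B+z)² = Δσ_z ⇒ z = B(√(q/Δσ_z) − 1) = 4.1×(√(275/30.2) − 1) = 8.272 m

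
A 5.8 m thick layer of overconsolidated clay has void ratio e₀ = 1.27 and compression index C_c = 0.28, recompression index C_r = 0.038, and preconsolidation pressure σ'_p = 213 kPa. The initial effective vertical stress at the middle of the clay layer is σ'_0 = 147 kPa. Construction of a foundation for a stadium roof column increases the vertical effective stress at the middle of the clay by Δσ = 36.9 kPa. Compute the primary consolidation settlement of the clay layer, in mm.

Final effective stress: σ'_f = 147 + 36.9 = 183.9 kPa.
σ'_f = 183.9 ≤ σ'_p = 213 kPa, so the clay remains overconsolidated and only the recompression index applies:
S_c = C_r·H/(1+e₀)·log₁₀(σ'_f/σ'_0) = 0.038×5.8/2.27×log₁₀(183.9/147)
    = 0.097094 × 0.097264 = 0.009444 m

S_c ≈ 9.44 mm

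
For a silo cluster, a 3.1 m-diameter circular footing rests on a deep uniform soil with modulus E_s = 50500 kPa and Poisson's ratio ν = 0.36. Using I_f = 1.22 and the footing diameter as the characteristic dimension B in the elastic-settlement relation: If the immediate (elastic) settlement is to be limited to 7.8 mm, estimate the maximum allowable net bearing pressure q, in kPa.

q ≈ 120 kPa

S_e = q·B·(1−ν²)/E_s · I_f  ⇒  q = S_e·E_s / (B·(1−ν²)·I_f).
q = 0.0078 × 50500 / (3.1 × 0.8704 × 1.22) = 119.7 kPa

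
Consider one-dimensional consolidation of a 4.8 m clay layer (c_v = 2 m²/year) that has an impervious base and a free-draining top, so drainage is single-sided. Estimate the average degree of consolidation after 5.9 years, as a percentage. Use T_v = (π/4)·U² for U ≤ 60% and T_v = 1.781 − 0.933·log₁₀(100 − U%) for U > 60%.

Drainage path length: H_d = H = 4.8 m (single drainage).
T_v = c_v·t/H_d² = 2×5.9/4.8² = 0.51215.
T_v = 0.51215 corresponds to the U > 60% branch:
U = 1 − 10^((1.781 − T_v)/0.933)/100 = 0.7709

U ≈ 77.1 %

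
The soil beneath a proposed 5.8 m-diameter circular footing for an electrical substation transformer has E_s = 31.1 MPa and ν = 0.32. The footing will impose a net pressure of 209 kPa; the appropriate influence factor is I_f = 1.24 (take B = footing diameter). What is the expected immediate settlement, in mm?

Immediate (elastic) settlement: S_e = q·B·(1−ν²)/E_s · I_f.
E_s = 31.1 MPa = 31100 kPa.
S_e = 209 × 5.8 × (1 − 0.32²) / 31100 × 1.24
    = 209 × 5.8 × 0.8976 / 31100 × 1.24
    = 0.04338 m = 43.38 mm

S_e ≈ 43.4 mm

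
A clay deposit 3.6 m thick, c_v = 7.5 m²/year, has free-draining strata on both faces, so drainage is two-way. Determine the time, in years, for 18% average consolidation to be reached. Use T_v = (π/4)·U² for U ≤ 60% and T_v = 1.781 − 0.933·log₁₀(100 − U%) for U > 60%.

Drainage path length: H_d = H/2 = 1.8 m (double drainage).
U ≤ 60%: T_v = (π/4)·U² = (π/4)×0.18² = 0.025447.
t = T_v·H_d²/c_v = 0.025447×1.8²/7.5 = 0.01099 years.

t ≈ 0.011 years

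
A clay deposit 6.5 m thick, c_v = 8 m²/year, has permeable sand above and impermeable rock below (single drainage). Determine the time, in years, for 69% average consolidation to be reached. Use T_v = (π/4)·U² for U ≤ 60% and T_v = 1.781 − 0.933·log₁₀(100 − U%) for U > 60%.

t ≈ 2.06 years

Drainage path length: H_d = H = 6.5 m (single drainage).
U > 60%: T_v = 1.781 − 0.933·log₁₀(100 − 69) = 0.38956.
t = T_v·H_d²/c_v = 0.38956×6.5²/8 = 2.057 years.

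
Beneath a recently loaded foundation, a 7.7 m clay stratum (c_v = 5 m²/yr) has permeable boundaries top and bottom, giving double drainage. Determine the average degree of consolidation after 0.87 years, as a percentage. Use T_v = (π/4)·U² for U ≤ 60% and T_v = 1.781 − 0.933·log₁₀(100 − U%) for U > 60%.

U ≈ 60.7 %

Drainage path length: H_d = H/2 = 3.85 m (double drainage).
T_v = c_v·t/H_d² = 5×0.87/3.85² = 0.29347.
T_v = 0.29347 corresponds to the U > 60% branch:
U = 1 − 10^((1.781 − T_v)/0.933)/100 = 0.607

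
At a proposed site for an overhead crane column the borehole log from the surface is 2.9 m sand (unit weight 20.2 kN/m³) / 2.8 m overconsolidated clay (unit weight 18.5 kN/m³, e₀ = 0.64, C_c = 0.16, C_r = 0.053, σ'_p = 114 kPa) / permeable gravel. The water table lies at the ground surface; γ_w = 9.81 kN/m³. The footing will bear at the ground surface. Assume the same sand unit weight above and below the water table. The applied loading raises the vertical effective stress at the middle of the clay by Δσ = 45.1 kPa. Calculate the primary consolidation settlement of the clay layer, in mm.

Mid-depth of clay below the ground surface: z = 2.9 + 2.8/2 = 4.3 m.
Total vertical stress at mid-clay: σ_v = 20.2×2.9 + 18.5×1.4 = 84.48 kPa.
Pore pressure: u = 9.81×(4.3 − 0) = 42.183 kPa.
Initial effective stress: σ'_0 = σ_v − u = 84.48 − 42.183 = 42.297 kPa.
Final effective stress: σ'_f = 42.297 + 45.1 = 87.397 kPa.
σ'_f = 87.397 ≤ σ'_p = 114 kPa, so the clay remains overconsolidated and only the recompression index applies:
S_c = C_r·H/(1+e₀)·log₁₀(σ'_f/σ'_0) = 0.053×2.8/1.64×log₁₀(87.397/42.297)
    = 0.090487 × 0.31519 = 0.02852 m

S_c ≈ 28.5 mm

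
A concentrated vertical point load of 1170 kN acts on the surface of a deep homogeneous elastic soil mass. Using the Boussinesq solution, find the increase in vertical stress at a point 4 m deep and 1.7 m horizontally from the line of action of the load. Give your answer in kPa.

Δσ_z ≈ 23.1 kPa

Boussinesq vertical stress below a point load on an elastic half-space:
Δσ_z = 3P/(2πz²) · [1 + (r/z)²]^(−5/2)
r/z = 1.7/4 = 0.425; [1+(r/z)²]^(−5/2) = 0.66027.
Δσ_z = 3×1170/(2π×4²) × 0.66027 = 34.915 × 0.66027 = 23.05 kPa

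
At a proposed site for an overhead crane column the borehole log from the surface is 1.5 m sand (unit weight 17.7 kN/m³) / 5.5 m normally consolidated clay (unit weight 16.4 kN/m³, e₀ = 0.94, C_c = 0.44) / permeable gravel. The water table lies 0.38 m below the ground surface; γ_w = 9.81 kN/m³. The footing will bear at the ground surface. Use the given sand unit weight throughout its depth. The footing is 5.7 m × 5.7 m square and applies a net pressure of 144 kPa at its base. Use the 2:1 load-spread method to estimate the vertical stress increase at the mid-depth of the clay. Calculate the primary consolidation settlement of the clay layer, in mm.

Mid-depth of clay below the ground surface: z = 1.5 + 5.5/2 = 4.25 m.
Total vertical stress at mid-clay: σ_v = 17.7×1.5 + 16.4×2.75 = 71.65 kPa.
Pore pressure: u = 9.81×(4.25 − 0.38) = 37.965 kPa.
Initial effective stress: σ'_0 = σ_v − u = 71.65 − 37.965 = 33.685 kPa.
Stress increase at mid-clay by the 2:1 spreading method:
Δσ = qBL/((B+z)(L+z)) = 144×5.7×5.7/((5.7+4.25)(5.7+4.25)) = 47.257 kPa
Final effective stress: σ'_f = σ'_0 + Δσ = 33.685 + 47.257 = 80.942 kPa.
Normally consolidated clay, so the full stress increment lies on the virgin compression line:
S_c = C_c·H/(1+e₀)·log₁₀(σ'_f/σ'_0) = 0.44×5.5/(1+0.94)×log₁₀(80.942/33.685)
    = 1.2474 × 0.38074 = 0.4749 m

S_c ≈ 475 mm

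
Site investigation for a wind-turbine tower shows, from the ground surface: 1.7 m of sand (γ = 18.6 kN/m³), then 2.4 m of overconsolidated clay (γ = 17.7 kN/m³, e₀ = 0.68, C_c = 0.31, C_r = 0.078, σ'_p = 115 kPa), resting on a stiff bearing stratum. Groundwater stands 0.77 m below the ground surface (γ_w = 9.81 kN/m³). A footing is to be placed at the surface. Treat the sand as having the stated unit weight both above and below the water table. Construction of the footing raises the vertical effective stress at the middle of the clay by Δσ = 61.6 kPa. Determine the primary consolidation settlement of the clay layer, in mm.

S_c ≈ 52 mm

Mid-depth of clay below the ground surface: z = 1.7 + 2.4/2 = 2.9 m.
Total vertical stress at mid-clay: σ_v = 18.6×1.7 + 17.7×1.2 = 52.86 kPa.
Pore pressure: u = 9.81×(2.9 − 0.77) = 20.895 kPa.
Initial effective stress: σ'_0 = σ_v − u = 52.86 − 20.895 = 31.965 kPa.
Final effective stress: σ'_f = 31.965 + 61.6 = 93.565 kPa.
σ'_f = 93.565 ≤ σ'_p = 115 kPa, so the clay remains overconsolidated and only the recompression index applies:
S_c = C_r·H/(1+e₀)·log₁₀(σ'_f/σ'_0) = 0.078×2.4/1.68×log₁₀(93.565/31.965)
    = 0.11143 × 0.46644 = 0.05198 m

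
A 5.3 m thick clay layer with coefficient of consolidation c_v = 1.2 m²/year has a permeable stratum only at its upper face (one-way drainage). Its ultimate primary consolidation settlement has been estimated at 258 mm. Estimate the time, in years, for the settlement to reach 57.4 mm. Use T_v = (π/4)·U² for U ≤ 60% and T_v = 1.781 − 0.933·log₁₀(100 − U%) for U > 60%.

t ≈ 0.91 years

Drainage path length: H_d = H = 5.3 m (single drainage).
U = S(t)/S_ult = 57.4/258 = 0.2225.
U ≤ 60%: T_v = (π/4)·U² = (π/4)×0.22248² = 0.038875.
t = T_v·H_d²/c_v = 0.038875×5.3²/1.2 = 0.91 years.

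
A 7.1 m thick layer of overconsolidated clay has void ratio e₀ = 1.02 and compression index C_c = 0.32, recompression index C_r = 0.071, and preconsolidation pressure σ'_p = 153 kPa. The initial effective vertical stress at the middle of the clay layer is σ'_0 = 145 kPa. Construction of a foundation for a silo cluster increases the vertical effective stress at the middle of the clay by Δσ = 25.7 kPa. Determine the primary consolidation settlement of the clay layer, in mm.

S_c ≈ 59.3 mm

Final effective stress: σ'_f = 145 + 25.7 = 170.7 kPa.
σ'_f = 170.7 > σ'_p = 153 kPa, so the stress path crosses the preconsolidation pressure — recompression up to σ'_p, then virgin compression beyond:
S_c = H/(1+e₀)·[C_r·log₁₀(σ'_p/σ'_0) + C_c·log₁₀(σ'_f/σ'_p)]
    = 7.1/2.02 × [0.071×log₁₀(153/145) + 0.32×log₁₀(170.7/153)]
    = 3.5149 × [0.001656 + 0.015213] = 0.05929 m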